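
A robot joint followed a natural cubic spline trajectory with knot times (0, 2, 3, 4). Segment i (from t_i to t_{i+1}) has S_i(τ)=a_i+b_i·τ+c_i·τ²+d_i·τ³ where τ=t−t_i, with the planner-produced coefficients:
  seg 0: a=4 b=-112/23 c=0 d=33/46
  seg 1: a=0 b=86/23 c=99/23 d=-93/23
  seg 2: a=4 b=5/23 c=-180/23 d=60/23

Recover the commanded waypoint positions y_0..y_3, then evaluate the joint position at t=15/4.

y_0 = S_0(0) = a_0 = 4
y_1 = S_1(0) = a_1 = 0
y_2 = S_2(0) = a_2 = 4
y_3 = S_2(1) = -1
t_q=15/4 is in segment 2 (τ=3/4); S_2(τ)=317/368

y_0=4 y_1=0 y_2=4 y_3=-1
S(15/4) = 317/368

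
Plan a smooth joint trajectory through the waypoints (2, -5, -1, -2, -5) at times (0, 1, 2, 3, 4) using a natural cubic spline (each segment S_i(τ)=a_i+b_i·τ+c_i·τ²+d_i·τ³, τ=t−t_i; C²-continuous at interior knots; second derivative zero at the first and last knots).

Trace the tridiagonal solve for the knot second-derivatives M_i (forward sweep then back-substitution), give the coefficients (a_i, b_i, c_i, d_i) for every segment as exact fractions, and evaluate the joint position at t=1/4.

Δ: Δ0=-7, Δ1=4, Δ2=-1, Δ3=-3
row 1: diag=4, rhs=66; c'=1/4, d'=33/2
row 2: denom=4−1·1/4=15/4; d'=(-30−1·33/2)/(15/4)=-62/5
row 3: denom=4−1·4/15=56/15; d'=(-12−1·-62/5)/(56/15)=3/28
back: M3=3/28
back: M2=-62/5−4/15·3/28=-87/7
back: M1=33/2−1/4·-87/7=549/28
M: M0=0, M1=549/28, M2=-87/7, M3=3/28, M4=0
seg 0: a=2, c=M0/2=0, d=(M1−M0)/(6·1)=183/56, b=Δ0−h0·(2M0+M1)/6=-575/56
seg 1: a=-5, c=M1/2=549/56, d=(M2−M1)/(6·1)=-299/56, b=Δ1−h1·(2M1+M2)/6=-13/28
seg 2: a=-1, c=M2/2=-87/14, d=(M3−M2)/(6·1)=117/56, b=Δ2−h2·(2M2+M3)/6=25/8
seg 3: a=-2, c=M3/2=3/56, d=(M4−M3)/(6·1)=-1/56, b=Δ3−h3·(2M3+M4)/6=-85/28
t_q=1/4 → seg 0, τ=1/4; S=2+-575/56·τ+0·τ²+183/56·τ³=-1849/3584

  seg 0: a=2 b=-575/56 c=0 d=183/56
  seg 1: a=-5 b=-13/28 c=549/56 d=-299/56
  seg 2: a=-1 b=25/8 c=-87/14 d=117/56
  seg 3: a=-2 b=-85/28 c=3/56 d=-1/56
S(1/4) = -1849/3584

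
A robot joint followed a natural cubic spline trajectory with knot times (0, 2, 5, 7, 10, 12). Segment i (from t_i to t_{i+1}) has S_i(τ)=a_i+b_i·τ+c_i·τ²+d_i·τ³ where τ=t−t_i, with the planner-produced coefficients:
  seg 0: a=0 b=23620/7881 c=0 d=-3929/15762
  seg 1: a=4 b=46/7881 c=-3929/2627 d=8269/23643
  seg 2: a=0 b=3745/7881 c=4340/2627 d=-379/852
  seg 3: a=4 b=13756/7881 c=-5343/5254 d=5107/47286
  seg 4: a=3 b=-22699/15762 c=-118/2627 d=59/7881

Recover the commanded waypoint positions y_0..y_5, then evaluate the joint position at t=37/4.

y_0=0 y_1=4 y_2=0 y_3=4 y_4=3 y_5=0
S(37/4) = 1348135/336256

y_0 = S_0(0) = a_0 = 0
y_1 = S_1(0) = a_1 = 4
y_2 = S_2(0) = a_2 = 0
y_3 = S_3(0) = a_3 = 4
y_4 = S_4(0) = a_4 = 3
y_5 = S_4(2) = 0
t_q=37/4 is in segment 3 (τ=9/4); S_3(τ)=1348135/336256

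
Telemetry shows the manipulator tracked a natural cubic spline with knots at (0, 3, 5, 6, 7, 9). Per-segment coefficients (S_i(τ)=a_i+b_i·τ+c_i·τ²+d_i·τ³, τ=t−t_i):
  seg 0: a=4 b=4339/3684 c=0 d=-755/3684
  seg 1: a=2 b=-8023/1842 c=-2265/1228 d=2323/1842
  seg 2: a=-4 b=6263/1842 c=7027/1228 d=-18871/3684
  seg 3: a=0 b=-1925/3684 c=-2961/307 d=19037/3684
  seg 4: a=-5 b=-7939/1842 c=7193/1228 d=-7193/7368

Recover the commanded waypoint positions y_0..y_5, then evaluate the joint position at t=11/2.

y_0 = S_0(0) = a_0 = 4
y_1 = S_1(0) = a_1 = 2
y_2 = S_2(0) = a_2 = -4
y_3 = S_3(0) = a_3 = 0
y_4 = S_4(0) = a_4 = -5
y_5 = S_4(2) = 2
t_q=11/2 is in segment 2 (τ=1/2); S_2(τ)=-14831/9824

y_0=4 y_1=2 y_2=-4 y_3=0 y_4=-5 y_5=2
S(11/2) = -14831/9824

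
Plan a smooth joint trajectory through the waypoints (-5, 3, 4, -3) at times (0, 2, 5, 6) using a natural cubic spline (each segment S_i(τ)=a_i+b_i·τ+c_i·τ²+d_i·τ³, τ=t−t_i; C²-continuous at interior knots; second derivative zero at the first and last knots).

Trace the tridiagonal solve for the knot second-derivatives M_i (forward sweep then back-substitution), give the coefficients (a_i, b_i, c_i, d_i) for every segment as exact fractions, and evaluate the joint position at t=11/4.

  seg 0: a=-5 b=896/213 c=0 d=-11/213
  seg 1: a=3 b=764/213 c=-22/71 d=-55/213
  seg 2: a=4 b=-1117/213 c=-187/71 d=187/213
S(11/4) = 24569/4544

Δ: Δ0=4, Δ1=1/3, Δ2=-7
row 1: diag=10, rhs=-22; c'=3/10, d'=-11/5
row 2: denom=8−3·3/10=71/10; d'=(-44−3·-11/5)/(71/10)=-374/71
back: M2=-374/71
back: M1=-11/5−3/10·-374/71=-44/71
M: M0=0, M1=-44/71, M2=-374/71, M3=0
seg 0: a=-5, c=M0/2=0, d=(M1−M0)/(6·2)=-11/213, b=Δ0−h0·(2M0+M1)/6=896/213
seg 1: a=3, c=M1/2=-22/71, d=(M2−M1)/(6·3)=-55/213, b=Δ1−h1·(2M1+M2)/6=764/213
seg 2: a=4, c=M2/2=-187/71, d=(M3−M2)/(6·1)=187/213, b=Δ2−h2·(2M2+M3)/6=-1117/213
t_q=11/4 → seg 1, τ=3/4; S=3+764/213·τ+-22/71·τ²+-55/213·τ³=24569/4544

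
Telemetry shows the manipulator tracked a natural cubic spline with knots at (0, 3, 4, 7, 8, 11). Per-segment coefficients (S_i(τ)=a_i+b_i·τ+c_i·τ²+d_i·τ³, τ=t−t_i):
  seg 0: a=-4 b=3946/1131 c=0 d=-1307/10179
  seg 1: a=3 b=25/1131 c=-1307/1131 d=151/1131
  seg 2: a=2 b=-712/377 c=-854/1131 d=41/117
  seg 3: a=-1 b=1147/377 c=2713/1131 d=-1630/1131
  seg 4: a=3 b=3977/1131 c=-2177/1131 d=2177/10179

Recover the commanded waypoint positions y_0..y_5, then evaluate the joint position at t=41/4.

y_0=-4 y_1=3 y_2=2 y_3=-1 y_4=3 y_5=2
S(41/4) = 86943/24128

y_0 = S_0(0) = a_0 = -4
y_1 = S_1(0) = a_1 = 3
y_2 = S_2(0) = a_2 = 2
y_3 = S_3(0) = a_3 = -1
y_4 = S_4(0) = a_4 = 3
y_5 = S_4(3) = 2
t_q=41/4 is in segment 4 (τ=9/4); S_4(τ)=86943/24128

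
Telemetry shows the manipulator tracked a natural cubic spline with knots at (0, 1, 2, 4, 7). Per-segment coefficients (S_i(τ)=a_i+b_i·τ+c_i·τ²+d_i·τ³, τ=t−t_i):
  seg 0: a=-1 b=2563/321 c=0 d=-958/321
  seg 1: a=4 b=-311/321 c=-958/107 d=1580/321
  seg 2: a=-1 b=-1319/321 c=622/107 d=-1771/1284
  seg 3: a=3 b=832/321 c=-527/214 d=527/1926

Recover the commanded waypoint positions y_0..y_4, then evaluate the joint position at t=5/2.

y_0=-1 y_1=4 y_2=-1 y_3=3 y_4=-4
S(5/2) = -6073/3424

y_0 = S_0(0) = a_0 = -1
y_1 = S_1(0) = a_1 = 4
y_2 = S_2(0) = a_2 = -1
y_3 = S_3(0) = a_3 = 3
y_4 = S_3(3) = -4
t_q=5/2 is in segment 2 (τ=1/2); S_2(τ)=-6073/3424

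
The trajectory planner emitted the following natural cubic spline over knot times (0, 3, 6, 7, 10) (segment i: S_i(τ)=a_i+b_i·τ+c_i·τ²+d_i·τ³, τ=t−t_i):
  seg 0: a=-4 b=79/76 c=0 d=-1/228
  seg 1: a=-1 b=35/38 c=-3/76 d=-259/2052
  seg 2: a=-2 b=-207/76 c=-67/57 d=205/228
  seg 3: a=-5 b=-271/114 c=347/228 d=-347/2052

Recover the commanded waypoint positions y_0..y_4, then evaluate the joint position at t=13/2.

y_0 = S_0(0) = a_0 = -4
y_1 = S_1(0) = a_1 = -1
y_2 = S_2(0) = a_2 = -2
y_3 = S_3(0) = a_3 = -5
y_4 = S_3(3) = -3
t_q=13/2 is in segment 2 (τ=1/2); S_2(τ)=-6463/1824

y_0=-4 y_1=-1 y_2=-2 y_3=-5 y_4=-3
S(13/2) = -6463/1824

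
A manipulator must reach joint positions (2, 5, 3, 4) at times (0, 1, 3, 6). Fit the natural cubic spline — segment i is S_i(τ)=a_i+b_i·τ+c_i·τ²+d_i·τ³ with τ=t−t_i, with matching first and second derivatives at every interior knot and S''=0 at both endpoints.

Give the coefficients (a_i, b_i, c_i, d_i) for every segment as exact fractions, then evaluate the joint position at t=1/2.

  seg 0: a=2 b=79/21 c=0 d=-16/21
  seg 1: a=5 b=31/21 c=-16/7 d=11/21
  seg 2: a=3 b=-29/21 c=6/7 d=-2/21
S(1/2) = 53/14

Δ: Δ0=3, Δ1=-1, Δ2=1/3
row 1: diag=6, rhs=-24; c'=1/3, d'=-4
row 2: denom=10−2·1/3=28/3; d'=(8−2·-4)/(28/3)=12/7
back: M2=12/7
back: M1=-4−1/3·12/7=-32/7
M: M0=0, M1=-32/7, M2=12/7, M3=0
seg 0: a=2, c=M0/2=0, d=(M1−M0)/(6·1)=-16/21, b=Δ0−h0·(2M0+M1)/6=79/21
seg 1: a=5, c=M1/2=-16/7, d=(M2−M1)/(6·2)=11/21, b=Δ1−h1·(2M1+M2)/6=31/21
seg 2: a=3, c=M2/2=6/7, d=(M3−M2)/(6·3)=-2/21, b=Δ2−h2·(2M2+M3)/6=-29/21
t_q=1/2 → seg 0, τ=1/2; S=2+79/21·τ+0·τ²+-16/21·τ³=53/14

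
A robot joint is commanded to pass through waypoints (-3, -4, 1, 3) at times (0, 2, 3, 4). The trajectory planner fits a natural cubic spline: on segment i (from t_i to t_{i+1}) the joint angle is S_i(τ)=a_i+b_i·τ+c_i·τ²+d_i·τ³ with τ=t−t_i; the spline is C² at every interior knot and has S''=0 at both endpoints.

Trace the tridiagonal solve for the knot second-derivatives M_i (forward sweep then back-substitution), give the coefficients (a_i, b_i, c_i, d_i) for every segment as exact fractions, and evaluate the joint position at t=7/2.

  seg 0: a=-3 b=-123/46 c=0 d=25/46
  seg 1: a=-4 b=177/46 c=75/23 d=-97/46
  seg 2: a=1 b=93/23 c=-141/46 d=47/46
S(7/2) = 877/368

Δ: Δ0=-1/2, Δ1=5, Δ2=2
row 1: diag=6, rhs=33; c'=1/6, d'=11/2
row 2: denom=4−1·1/6=23/6; d'=(-18−1·11/2)/(23/6)=-141/23
back: M2=-141/23
back: M1=11/2−1/6·-141/23=150/23
M: M0=0, M1=150/23, M2=-141/23, M3=0
seg 0: a=-3, c=M0/2=0, d=(M1−M0)/(6·2)=25/46, b=Δ0−h0·(2M0+M1)/6=-123/46
seg 1: a=-4, c=M1/2=75/23, d=(M2−M1)/(6·1)=-97/46, b=Δ1−h1·(2M1+M2)/6=177/46
seg 2: a=1, c=M2/2=-141/46, d=(M3−M2)/(6·1)=47/46, b=Δ2−h2·(2M2+M3)/6=93/23
t_q=7/2 → seg 2, τ=1/2; S=1+93/23·τ+-141/46·τ²+47/46·τ³=877/368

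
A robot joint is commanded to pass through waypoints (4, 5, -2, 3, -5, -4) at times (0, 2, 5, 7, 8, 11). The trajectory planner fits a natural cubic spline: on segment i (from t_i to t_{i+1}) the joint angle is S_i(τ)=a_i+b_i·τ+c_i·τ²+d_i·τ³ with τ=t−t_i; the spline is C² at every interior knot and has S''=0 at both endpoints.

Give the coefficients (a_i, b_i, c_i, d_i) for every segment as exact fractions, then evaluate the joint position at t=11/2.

Δ: Δ0=1/2, Δ1=-7/3, Δ2=5/2, Δ3=-8, Δ4=1/3
row 1: diag=10, rhs=-17; c'=3/10, d'=-17/10
row 2: denom=10−3·3/10=91/10; d'=(29−3·-17/10)/(91/10)=341/91
row 3: denom=6−2·20/91=506/91; d'=(-63−2·341/91)/(506/91)=-6415/506
row 4: denom=8−1·91/506=3957/506; d'=(50−1·-6415/506)/(3957/506)=31715/3957
back: M4=31715/3957
back: M3=-6415/506−91/506·31715/3957=-55870/3957
back: M2=341/91−20/91·-55870/3957=27107/3957
back: M1=-17/10−3/10·27107/3957=-4953/1319
M: M0=0, M1=-4953/1319, M2=27107/3957, M3=-55870/3957, M4=31715/3957, M5=0
seg 0: a=4, c=M0/2=0, d=(M1−M0)/(6·2)=-1651/5276, b=Δ0−h0·(2M0+M1)/6=4621/2638
seg 1: a=5, c=M1/2=-4953/2638, d=(M2−M1)/(6·3)=20983/35613, b=Δ1−h1·(2M1+M2)/6=-5285/2638
seg 2: a=-2, c=M2/2=27107/7914, d=(M3−M2)/(6·2)=-27659/15828, b=Δ2−h2·(2M2+M3)/6=6963/2638
seg 3: a=3, c=M3/2=-27935/3957, d=(M4−M3)/(6·1)=29195/7914, b=Δ3−h3·(2M3+M4)/6=-36637/7914
seg 4: a=-5, c=M4/2=31715/7914, d=(M5−M4)/(6·3)=-31715/71226, b=Δ4−h4·(2M4+M5)/6=-10132/1319
t_q=11/2 → seg 2, τ=1/2; S=-2+6963/2638·τ+27107/7914·τ²+-27659/15828·τ³=-1789/42208

  seg 0: a=4 b=4621/2638 c=0 d=-1651/5276
  seg 1: a=5 b=-5285/2638 c=-4953/2638 d=20983/35613
  seg 2: a=-2 b=6963/2638 c=27107/7914 d=-27659/15828
  seg 3: a=3 b=-36637/7914 c=-27935/3957 d=29195/7914
  seg 4: a=-5 b=-10132/1319 c=31715/7914 d=-31715/71226
S(11/2) = -1789/42208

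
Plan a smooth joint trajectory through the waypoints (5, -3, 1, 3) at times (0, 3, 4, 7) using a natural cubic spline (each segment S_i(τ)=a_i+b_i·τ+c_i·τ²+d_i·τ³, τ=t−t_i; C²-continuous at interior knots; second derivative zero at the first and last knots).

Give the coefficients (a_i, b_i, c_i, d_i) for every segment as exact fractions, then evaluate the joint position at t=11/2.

Δ: Δ0=-8/3, Δ1=4, Δ2=2/3
row 1: diag=8, rhs=40; c'=1/8, d'=5
row 2: denom=8−1·1/8=63/8; d'=(-20−1·5)/(63/8)=-200/63
back: M2=-200/63
back: M1=5−1/8·-200/63=340/63
M: M0=0, M1=340/63, M2=-200/63, M3=0
seg 0: a=5, c=M0/2=0, d=(M1−M0)/(6·3)=170/567, b=Δ0−h0·(2M0+M1)/6=-338/63
seg 1: a=-3, c=M1/2=170/63, d=(M2−M1)/(6·1)=-10/7, b=Δ1−h1·(2M1+M2)/6=172/63
seg 2: a=1, c=M2/2=-100/63, d=(M3−M2)/(6·3)=100/567, b=Δ2−h2·(2M2+M3)/6=242/63
t_q=11/2 → seg 2, τ=3/2; S=1+242/63·τ+-100/63·τ²+100/567·τ³=53/14

  seg 0: a=5 b=-338/63 c=0 d=170/567
  seg 1: a=-3 b=172/63 c=170/63 d=-10/7
  seg 2: a=1 b=242/63 c=-100/63 d=100/567
S(11/2) = 53/14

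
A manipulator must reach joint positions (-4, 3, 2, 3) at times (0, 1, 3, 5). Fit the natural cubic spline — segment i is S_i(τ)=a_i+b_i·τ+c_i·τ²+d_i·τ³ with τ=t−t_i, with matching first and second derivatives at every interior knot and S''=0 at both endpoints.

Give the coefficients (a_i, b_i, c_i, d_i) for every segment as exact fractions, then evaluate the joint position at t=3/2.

Δ: Δ0=7, Δ1=-1/2, Δ2=1/2
row 1: diag=6, rhs=-45; c'=1/3, d'=-15/2
row 2: denom=8−2·1/3=22/3; d'=(6−2·-15/2)/(22/3)=63/22
back: M2=63/22
back: M1=-15/2−1/3·63/22=-93/11
M: M0=0, M1=-93/11, M2=63/22, M3=0
seg 0: a=-4, c=M0/2=0, d=(M1−M0)/(6·1)=-31/22, b=Δ0−h0·(2M0+M1)/6=185/22
seg 1: a=3, c=M1/2=-93/22, d=(M2−M1)/(6·2)=83/88, b=Δ1−h1·(2M1+M2)/6=46/11
seg 2: a=2, c=M2/2=63/44, d=(M3−M2)/(6·2)=-21/88, b=Δ2−h2·(2M2+M3)/6=-31/22
t_q=3/2 → seg 1, τ=1/2; S=3+46/11·τ+-93/22·τ²+83/88·τ³=2923/704

  seg 0: a=-4 b=185/22 c=0 d=-31/22
  seg 1: a=3 b=46/11 c=-93/22 d=83/88
  seg 2: a=2 b=-31/22 c=63/44 d=-21/88
S(3/2) = 2923/704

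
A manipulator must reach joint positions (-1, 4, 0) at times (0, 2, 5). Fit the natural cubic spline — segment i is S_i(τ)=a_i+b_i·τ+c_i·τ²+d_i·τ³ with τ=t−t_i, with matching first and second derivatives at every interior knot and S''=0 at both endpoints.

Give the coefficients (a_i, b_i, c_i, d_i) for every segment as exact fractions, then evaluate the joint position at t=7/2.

Δ: Δ0=5/2, Δ1=-4/3
row 1: diag=10, rhs=-23; c'=3/10, d'=-23/10
back: M1=-23/10
M: M0=0, M1=-23/10, M2=0
seg 0: a=-1, c=M0/2=0, d=(M1−M0)/(6·2)=-23/120, b=Δ0−h0·(2M0+M1)/6=49/15
seg 1: a=4, c=M1/2=-23/20, d=(M2−M1)/(6·3)=23/180, b=Δ1−h1·(2M1+M2)/6=29/30
t_q=7/2 → seg 1, τ=3/2; S=4+29/30·τ+-23/20·τ²+23/180·τ³=527/160

  seg 0: a=-1 b=49/15 c=0 d=-23/120
  seg 1: a=4 b=29/30 c=-23/20 d=23/180
S(7/2) = 527/160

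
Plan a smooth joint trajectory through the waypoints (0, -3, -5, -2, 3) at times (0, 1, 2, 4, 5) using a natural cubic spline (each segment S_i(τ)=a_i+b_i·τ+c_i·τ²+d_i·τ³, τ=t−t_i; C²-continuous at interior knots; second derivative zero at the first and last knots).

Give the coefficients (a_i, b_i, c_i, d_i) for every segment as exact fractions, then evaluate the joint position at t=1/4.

Δ: Δ0=-3, Δ1=-2, Δ2=3/2, Δ3=5
row 1: diag=4, rhs=6; c'=1/4, d'=3/2
row 2: denom=6−1·1/4=23/4; d'=(21−1·3/2)/(23/4)=78/23
row 3: denom=6−2·8/23=122/23; d'=(21−2·78/23)/(122/23)=327/122
back: M3=327/122
back: M2=78/23−8/23·327/122=150/61
back: M1=3/2−1/4·150/61=54/61
M: M0=0, M1=54/61, M2=150/61, M3=327/122, M4=0
seg 0: a=0, c=M0/2=0, d=(M1−M0)/(6·1)=9/61, b=Δ0−h0·(2M0+M1)/6=-192/61
seg 1: a=-3, c=M1/2=27/61, d=(M2−M1)/(6·1)=16/61, b=Δ1−h1·(2M1+M2)/6=-165/61
seg 2: a=-5, c=M2/2=75/61, d=(M3−M2)/(6·2)=9/488, b=Δ2−h2·(2M2+M3)/6=-63/61
seg 3: a=-2, c=M3/2=327/244, d=(M4−M3)/(6·1)=-109/244, b=Δ3−h3·(2M3+M4)/6=501/122
t_q=1/4 → seg 0, τ=1/4; S=0+-192/61·τ+0·τ²+9/61·τ³=-3063/3904

  seg 0: a=0 b=-192/61 c=0 d=9/61
  seg 1: a=-3 b=-165/61 c=27/61 d=16/61
  seg 2: a=-5 b=-63/61 c=75/61 d=9/488
  seg 3: a=-2 b=501/122 c=327/244 d=-109/244
S(1/4) = -3063/3904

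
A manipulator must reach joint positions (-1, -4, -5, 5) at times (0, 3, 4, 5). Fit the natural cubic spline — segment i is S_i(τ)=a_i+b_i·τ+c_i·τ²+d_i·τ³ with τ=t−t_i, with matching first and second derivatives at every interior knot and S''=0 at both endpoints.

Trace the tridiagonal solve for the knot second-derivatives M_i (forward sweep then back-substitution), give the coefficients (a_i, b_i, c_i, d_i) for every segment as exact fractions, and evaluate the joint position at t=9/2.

  seg 0: a=-1 b=2/31 c=0 d=-11/93
  seg 1: a=-4 b=-97/31 c=-33/31 d=99/31
  seg 2: a=-5 b=134/31 c=264/31 d=-88/31
S(9/2) = -33/31

Δ: Δ0=-1, Δ1=-1, Δ2=10
row 1: diag=8, rhs=0; c'=1/8, d'=0
row 2: denom=4−1·1/8=31/8; d'=(66−1·0)/(31/8)=528/31
back: M2=528/31
back: M1=0−1/8·528/31=-66/31
M: M0=0, M1=-66/31, M2=528/31, M3=0
seg 0: a=-1, c=M0/2=0, d=(M1−M0)/(6·3)=-11/93, b=Δ0−h0·(2M0+M1)/6=2/31
seg 1: a=-4, c=M1/2=-33/31, d=(M2−M1)/(6·1)=99/31, b=Δ1−h1·(2M1+M2)/6=-97/31
seg 2: a=-5, c=M2/2=264/31, d=(M3−M2)/(6·1)=-88/31, b=Δ2−h2·(2M2+M3)/6=134/31
t_q=9/2 → seg 2, τ=1/2; S=-5+134/31·τ+264/31·τ²+-88/31·τ³=-33/31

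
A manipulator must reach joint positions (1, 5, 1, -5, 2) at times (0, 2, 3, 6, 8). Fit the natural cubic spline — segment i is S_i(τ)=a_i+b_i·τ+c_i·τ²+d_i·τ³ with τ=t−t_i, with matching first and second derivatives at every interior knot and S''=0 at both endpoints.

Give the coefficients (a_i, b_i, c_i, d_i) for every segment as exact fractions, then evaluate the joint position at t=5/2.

  seg 0: a=1 b=1691/416 c=0 d=-859/1664
  seg 1: a=5 b=-443/208 c=-2577/832 d=1021/832
  seg 2: a=1 b=-3863/832 c=243/416 d=19/192
  seg 3: a=-5 b=319/208 c=1227/832 d=-409/1664
S(5/2) = 22059/6656

Δ: Δ0=2, Δ1=-4, Δ2=-2, Δ3=7/2
row 1: diag=6, rhs=-36; c'=1/6, d'=-6
row 2: denom=8−1·1/6=47/6; d'=(12−1·-6)/(47/6)=108/47
row 3: denom=10−3·18/47=416/47; d'=(33−3·108/47)/(416/47)=1227/416
back: M3=1227/416
back: M2=108/47−18/47·1227/416=243/208
back: M1=-6−1/6·243/208=-2577/416
M: M0=0, M1=-2577/416, M2=243/208, M3=1227/416, M4=0
seg 0: a=1, c=M0/2=0, d=(M1−M0)/(6·2)=-859/1664, b=Δ0−h0·(2M0+M1)/6=1691/416
seg 1: a=5, c=M1/2=-2577/832, d=(M2−M1)/(6·1)=1021/832, b=Δ1−h1·(2M1+M2)/6=-443/208
seg 2: a=1, c=M2/2=243/416, d=(M3−M2)/(6·3)=19/192, b=Δ2−h2·(2M2+M3)/6=-3863/832
seg 3: a=-5, c=M3/2=1227/832, d=(M4−M3)/(6·2)=-409/1664, b=Δ3−h3·(2M3+M4)/6=319/208
t_q=5/2 → seg 1, τ=1/2; S=5+-443/208·τ+-2577/832·τ²+1021/832·τ³=22059/6656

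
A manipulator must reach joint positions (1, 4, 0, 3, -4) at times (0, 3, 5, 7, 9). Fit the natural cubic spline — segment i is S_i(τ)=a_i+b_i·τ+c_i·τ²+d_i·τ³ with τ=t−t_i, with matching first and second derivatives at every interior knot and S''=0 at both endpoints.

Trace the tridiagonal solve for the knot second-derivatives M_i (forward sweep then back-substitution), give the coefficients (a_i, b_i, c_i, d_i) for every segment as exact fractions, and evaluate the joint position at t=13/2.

Δ: Δ0=1, Δ1=-2, Δ2=3/2, Δ3=-7/2
row 1: diag=10, rhs=-18; c'=1/5, d'=-9/5
row 2: denom=8−2·1/5=38/5; d'=(21−2·-9/5)/(38/5)=123/38
row 3: denom=8−2·5/19=142/19; d'=(-30−2·123/38)/(142/19)=-693/142
back: M3=-693/142
back: M2=123/38−5/19·-693/142=321/71
back: M1=-9/5−1/5·321/71=-192/71
M: M0=0, M1=-192/71, M2=321/71, M3=-693/142, M4=0
seg 0: a=1, c=M0/2=0, d=(M1−M0)/(6·3)=-32/213, b=Δ0−h0·(2M0+M1)/6=167/71
seg 1: a=4, c=M1/2=-96/71, d=(M2−M1)/(6·2)=171/284, b=Δ1−h1·(2M1+M2)/6=-121/71
seg 2: a=0, c=M2/2=321/142, d=(M3−M2)/(6·2)=-445/568, b=Δ2−h2·(2M2+M3)/6=8/71
seg 3: a=3, c=M3/2=-693/284, d=(M4−M3)/(6·2)=231/568, b=Δ3−h3·(2M3+M4)/6=-35/142
t_q=13/2 → seg 2, τ=3/2; S=0+8/71·τ+321/142·τ²+-445/568·τ³=11865/4544

  seg 0: a=1 b=167/71 c=0 d=-32/213
  seg 1: a=4 b=-121/71 c=-96/71 d=171/284
  seg 2: a=0 b=8/71 c=321/142 d=-445/568
  seg 3: a=3 b=-35/142 c=-693/284 d=231/568
S(13/2) = 11865/4544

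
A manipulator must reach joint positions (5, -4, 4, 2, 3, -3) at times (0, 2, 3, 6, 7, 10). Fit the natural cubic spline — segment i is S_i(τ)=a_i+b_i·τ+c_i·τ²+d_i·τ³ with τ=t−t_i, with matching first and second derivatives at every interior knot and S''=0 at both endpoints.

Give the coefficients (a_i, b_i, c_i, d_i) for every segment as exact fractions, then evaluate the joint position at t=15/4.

  seg 0: a=5 b=-46741/5058 c=0 d=5995/5058
  seg 1: a=-4 b=25199/5058 c=5995/843 d=-20705/5058
  seg 2: a=4 b=17512/2529 c=-2905/562 d=40039/45522
  seg 3: a=2 b=-1729/5058 c=6947/2529 d=-2369/1686
  seg 4: a=3 b=2369/2529 c=-7427/5058 d=7427/45522
S(15/4) = 239433/35968

Δ: Δ0=-9/2, Δ1=8, Δ2=-2/3, Δ3=1, Δ4=-2
row 1: diag=6, rhs=75; c'=1/6, d'=25/2
row 2: denom=8−1·1/6=47/6; d'=(-52−1·25/2)/(47/6)=-387/47
row 3: denom=8−3·18/47=322/47; d'=(10−3·-387/47)/(322/47)=233/46
row 4: denom=8−1·47/322=2529/322; d'=(-18−1·233/46)/(2529/322)=-7427/2529
back: M4=-7427/2529
back: M3=233/46−47/322·-7427/2529=13894/2529
back: M2=-387/47−18/47·13894/2529=-2905/281
back: M1=25/2−1/6·-2905/281=11990/843
M: M0=0, M1=11990/843, M2=-2905/281, M3=13894/2529, M4=-7427/2529, M5=0
seg 0: a=5, c=M0/2=0, d=(M1−M0)/(6·2)=5995/5058, b=Δ0−h0·(2M0+M1)/6=-46741/5058
seg 1: a=-4, c=M1/2=5995/843, d=(M2−M1)/(6·1)=-20705/5058, b=Δ1−h1·(2M1+M2)/6=25199/5058
seg 2: a=4, c=M2/2=-2905/562, d=(M3−M2)/(6·3)=40039/45522, b=Δ2−h2·(2M2+M3)/6=17512/2529
seg 3: a=2, c=M3/2=6947/2529, d=(M4−M3)/(6·1)=-2369/1686, b=Δ3−h3·(2M3+M4)/6=-1729/5058
seg 4: a=3, c=M4/2=-7427/5058, d=(M5−M4)/(6·3)=7427/45522, b=Δ4−h4·(2M4+M5)/6=2369/2529
t_q=15/4 → seg 2, τ=3/4; S=4+17512/2529·τ+-2905/562·τ²+40039/45522·τ³=239433/35968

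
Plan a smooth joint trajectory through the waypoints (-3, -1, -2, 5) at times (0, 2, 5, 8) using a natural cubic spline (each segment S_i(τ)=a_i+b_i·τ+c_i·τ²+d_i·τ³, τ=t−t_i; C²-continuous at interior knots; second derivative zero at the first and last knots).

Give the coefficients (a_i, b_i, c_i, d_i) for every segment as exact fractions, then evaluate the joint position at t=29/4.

  seg 0: a=-3 b=53/37 c=0 d=-4/37
  seg 1: a=-1 b=5/37 c=-24/37 d=164/999
  seg 2: a=-2 b=25/37 c=92/111 d=-92/999
S(29/4) = 1579/592

Δ: Δ0=1, Δ1=-1/3, Δ2=7/3
row 1: diag=10, rhs=-8; c'=3/10, d'=-4/5
row 2: denom=12−3·3/10=111/10; d'=(16−3·-4/5)/(111/10)=184/111
back: M2=184/111
back: M1=-4/5−3/10·184/111=-48/37
M: M0=0, M1=-48/37, M2=184/111, M3=0
seg 0: a=-3, c=M0/2=0, d=(M1−M0)/(6·2)=-4/37, b=Δ0−h0·(2M0+M1)/6=53/37
seg 1: a=-1, c=M1/2=-24/37, d=(M2−M1)/(6·3)=164/999, b=Δ1−h1·(2M1+M2)/6=5/37
seg 2: a=-2, c=M2/2=92/111, d=(M3−M2)/(6·3)=-92/999, b=Δ2−h2·(2M2+M3)/6=25/37
t_q=29/4 → seg 2, τ=9/4; S=-2+25/37·τ+92/111·τ²+-92/999·τ³=1579/592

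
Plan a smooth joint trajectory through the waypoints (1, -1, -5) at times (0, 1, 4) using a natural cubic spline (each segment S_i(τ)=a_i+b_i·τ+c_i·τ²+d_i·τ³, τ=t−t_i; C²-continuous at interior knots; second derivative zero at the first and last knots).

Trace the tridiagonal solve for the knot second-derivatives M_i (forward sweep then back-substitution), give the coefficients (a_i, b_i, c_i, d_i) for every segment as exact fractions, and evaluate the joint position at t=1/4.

Δ: Δ0=-2, Δ1=-4/3
row 1: diag=8, rhs=4; c'=3/8, d'=1/2
back: M1=1/2
M: M0=0, M1=1/2, M2=0
seg 0: a=1, c=M0/2=0, d=(M1−M0)/(6·1)=1/12, b=Δ0−h0·(2M0+M1)/6=-25/12
seg 1: a=-1, c=M1/2=1/4, d=(M2−M1)/(6·3)=-1/36, b=Δ1−h1·(2M1+M2)/6=-11/6
t_q=1/4 → seg 0, τ=1/4; S=1+-25/12·τ+0·τ²+1/12·τ³=123/256

  seg 0: a=1 b=-25/12 c=0 d=1/12
  seg 1: a=-1 b=-11/6 c=1/4 d=-1/36
S(1/4) = 123/256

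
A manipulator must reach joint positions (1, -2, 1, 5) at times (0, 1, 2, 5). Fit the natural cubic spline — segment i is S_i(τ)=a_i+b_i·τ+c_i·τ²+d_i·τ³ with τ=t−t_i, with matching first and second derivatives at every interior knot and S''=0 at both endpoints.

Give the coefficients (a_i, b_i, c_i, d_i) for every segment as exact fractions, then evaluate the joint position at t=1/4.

  seg 0: a=1 b=-428/93 c=0 d=149/93
  seg 1: a=-2 b=19/93 c=149/31 d=-187/93
  seg 2: a=1 b=352/93 c=-38/31 d=38/279
S(1/4) = -249/1984

Δ: Δ0=-3, Δ1=3, Δ2=4/3
row 1: diag=4, rhs=36; c'=1/4, d'=9
row 2: denom=8−1·1/4=31/4; d'=(-10−1·9)/(31/4)=-76/31
back: M2=-76/31
back: M1=9−1/4·-76/31=298/31
M: M0=0, M1=298/31, M2=-76/31, M3=0
seg 0: a=1, c=M0/2=0, d=(M1−M0)/(6·1)=149/93, b=Δ0−h0·(2M0+M1)/6=-428/93
seg 1: a=-2, c=M1/2=149/31, d=(M2−M1)/(6·1)=-187/93, b=Δ1−h1·(2M1+M2)/6=19/93
seg 2: a=1, c=M2/2=-38/31, d=(M3−M2)/(6·3)=38/279, b=Δ2−h2·(2M2+M3)/6=352/93
t_q=1/4 → seg 0, τ=1/4; S=1+-428/93·τ+0·τ²+149/93·τ³=-249/1984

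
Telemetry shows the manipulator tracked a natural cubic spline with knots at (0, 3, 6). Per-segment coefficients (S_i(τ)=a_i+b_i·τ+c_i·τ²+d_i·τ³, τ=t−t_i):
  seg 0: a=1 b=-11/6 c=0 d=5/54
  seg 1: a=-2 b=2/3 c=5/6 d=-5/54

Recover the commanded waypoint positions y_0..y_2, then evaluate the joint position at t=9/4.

y_0 = S_0(0) = a_0 = 1
y_1 = S_1(0) = a_1 = -2
y_2 = S_1(3) = 5
t_q=9/4 is in segment 0 (τ=9/4); S_0(τ)=-265/128

y_0=1 y_1=-2 y_2=5
S(9/4) = -265/128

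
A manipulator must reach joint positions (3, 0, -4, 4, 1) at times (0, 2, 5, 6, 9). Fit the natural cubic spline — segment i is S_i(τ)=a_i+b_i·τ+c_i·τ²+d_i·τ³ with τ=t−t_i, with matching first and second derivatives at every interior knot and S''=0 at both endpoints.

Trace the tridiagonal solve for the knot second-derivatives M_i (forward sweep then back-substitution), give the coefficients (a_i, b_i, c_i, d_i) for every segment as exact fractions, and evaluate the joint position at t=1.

  seg 0: a=3 b=-178/279 c=0 d=-481/2232
  seg 1: a=0 b=-1799/558 c=-481/372 d=6439/10044
  seg 2: a=-4 b=7061/1116 c=1249/279 d=-1043/372
  seg 3: a=4 b=3833/558 c=-4391/1116 d=4391/10044
S(1) = 1597/744

Δ: Δ0=-3/2, Δ1=-4/3, Δ2=8, Δ3=-1
row 1: diag=10, rhs=1; c'=3/10, d'=1/10
row 2: denom=8−3·3/10=71/10; d'=(56−3·1/10)/(71/10)=557/71
row 3: denom=8−1·10/71=558/71; d'=(-54−1·557/71)/(558/71)=-4391/558
back: M3=-4391/558
back: M2=557/71−10/71·-4391/558=2498/279
back: M1=1/10−3/10·2498/279=-481/186
M: M0=0, M1=-481/186, M2=2498/279, M3=-4391/558, M4=0
seg 0: a=3, c=M0/2=0, d=(M1−M0)/(6·2)=-481/2232, b=Δ0−h0·(2M0+M1)/6=-178/279
seg 1: a=0, c=M1/2=-481/372, d=(M2−M1)/(6·3)=6439/10044, b=Δ1−h1·(2M1+M2)/6=-1799/558
seg 2: a=-4, c=M2/2=1249/279, d=(M3−M2)/(6·1)=-1043/372, b=Δ2−h2·(2M2+M3)/6=7061/1116
seg 3: a=4, c=M3/2=-4391/1116, d=(M4−M3)/(6·3)=4391/10044, b=Δ3−h3·(2M3+M4)/6=3833/558
t_q=1 → seg 0, τ=1; S=3+-178/279·τ+0·τ²+-481/2232·τ³=1597/744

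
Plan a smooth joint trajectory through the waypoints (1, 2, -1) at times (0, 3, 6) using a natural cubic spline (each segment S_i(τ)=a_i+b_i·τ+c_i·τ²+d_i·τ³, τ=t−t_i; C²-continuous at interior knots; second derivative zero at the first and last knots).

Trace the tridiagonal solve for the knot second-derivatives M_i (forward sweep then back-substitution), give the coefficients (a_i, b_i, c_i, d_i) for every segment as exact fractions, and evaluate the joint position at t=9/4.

Δ: Δ0=1/3, Δ1=-1
row 1: diag=12, rhs=-8; c'=1/4, d'=-2/3
back: M1=-2/3
M: M0=0, M1=-2/3, M2=0
seg 0: a=1, c=M0/2=0, d=(M1−M0)/(6·3)=-1/27, b=Δ0−h0·(2M0+M1)/6=2/3
seg 1: a=2, c=M1/2=-1/3, d=(M2−M1)/(6·3)=1/27, b=Δ1−h1·(2M1+M2)/6=-1/3
t_q=9/4 → seg 0, τ=9/4; S=1+2/3·τ+0·τ²+-1/27·τ³=133/64

  seg 0: a=1 b=2/3 c=0 d=-1/27
  seg 1: a=2 b=-1/3 c=-1/3 d=1/27
S(9/4) = 133/64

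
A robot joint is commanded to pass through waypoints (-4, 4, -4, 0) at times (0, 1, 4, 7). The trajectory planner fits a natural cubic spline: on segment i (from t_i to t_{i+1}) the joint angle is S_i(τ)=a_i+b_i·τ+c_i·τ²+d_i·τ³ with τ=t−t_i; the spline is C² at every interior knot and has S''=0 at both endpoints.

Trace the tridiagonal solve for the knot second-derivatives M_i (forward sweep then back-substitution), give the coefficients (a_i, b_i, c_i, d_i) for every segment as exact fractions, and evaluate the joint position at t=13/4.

Δ: Δ0=8, Δ1=-8/3, Δ2=4/3
row 1: diag=8, rhs=-64; c'=3/8, d'=-8
row 2: denom=12−3·3/8=87/8; d'=(24−3·-8)/(87/8)=128/29
back: M2=128/29
back: M1=-8−3/8·128/29=-280/29
M: M0=0, M1=-280/29, M2=128/29, M3=0
seg 0: a=-4, c=M0/2=0, d=(M1−M0)/(6·1)=-140/87, b=Δ0−h0·(2M0+M1)/6=836/87
seg 1: a=4, c=M1/2=-140/29, d=(M2−M1)/(6·3)=68/87, b=Δ1−h1·(2M1+M2)/6=416/87
seg 2: a=-4, c=M2/2=64/29, d=(M3−M2)/(6·3)=-64/261, b=Δ2−h2·(2M2+M3)/6=-268/87
t_q=13/4 → seg 1, τ=9/4; S=4+416/87·τ+-140/29·τ²+68/87·τ³=-361/464

  seg 0: a=-4 b=836/87 c=0 d=-140/87
  seg 1: a=4 b=416/87 c=-140/29 d=68/87
  seg 2: a=-4 b=-268/87 c=64/29 d=-64/261
S(13/4) = -361/464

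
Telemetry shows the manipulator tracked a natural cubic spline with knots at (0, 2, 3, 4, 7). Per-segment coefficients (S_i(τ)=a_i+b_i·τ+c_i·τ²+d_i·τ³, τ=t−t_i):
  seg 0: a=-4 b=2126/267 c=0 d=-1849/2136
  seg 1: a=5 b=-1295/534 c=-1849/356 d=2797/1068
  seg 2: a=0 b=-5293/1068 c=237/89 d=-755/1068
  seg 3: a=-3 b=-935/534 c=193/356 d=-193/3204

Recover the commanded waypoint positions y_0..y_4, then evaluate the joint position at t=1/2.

y_0 = S_0(0) = a_0 = -4
y_1 = S_1(0) = a_1 = 5
y_2 = S_2(0) = a_2 = 0
y_3 = S_3(0) = a_3 = -3
y_4 = S_3(3) = -5
t_q=1/2 is in segment 0 (τ=1/2); S_0(τ)=-723/5696

y_0=-4 y_1=5 y_2=0 y_3=-3 y_4=-5
S(1/2) = -723/5696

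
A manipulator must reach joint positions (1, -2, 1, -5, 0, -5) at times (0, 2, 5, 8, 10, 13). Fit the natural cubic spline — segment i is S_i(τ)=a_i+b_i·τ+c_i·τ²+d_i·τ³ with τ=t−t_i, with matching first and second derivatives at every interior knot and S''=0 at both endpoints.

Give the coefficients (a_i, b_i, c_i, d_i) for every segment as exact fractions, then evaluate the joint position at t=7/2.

  seg 0: a=1 b=-1886/813 c=0 d=1333/6504
  seg 1: a=-2 b=227/1626 c=1333/1084 d=-9199/29268
  seg 2: a=1 b=-3149/3252 c=-1300/813 d=12245/29268
  seg 3: a=-5 b=1193/1626 c=7045/3252 d=-1391/2168
  seg 4: a=0 b=1382/813 c=-2737/1626 d=2737/14634
S(7/2) = -733/8672

Δ: Δ0=-3/2, Δ1=1, Δ2=-2, Δ3=5/2, Δ4=-5/3
row 1: diag=10, rhs=15; c'=3/10, d'=3/2
row 2: denom=12−3·3/10=111/10; d'=(-18−3·3/2)/(111/10)=-75/37
row 3: denom=10−3·10/37=340/37; d'=(27−3·-75/37)/(340/37)=18/5
row 4: denom=10−2·37/170=813/85; d'=(-25−2·18/5)/(813/85)=-2737/813
back: M4=-2737/813
back: M3=18/5−37/170·-2737/813=7045/1626
back: M2=-75/37−10/37·7045/1626=-2600/813
back: M1=3/2−3/10·-2600/813=1333/542
M: M0=0, M1=1333/542, M2=-2600/813, M3=7045/1626, M4=-2737/813, M5=0
seg 0: a=1, c=M0/2=0, d=(M1−M0)/(6·2)=1333/6504, b=Δ0−h0·(2M0+M1)/6=-1886/813
seg 1: a=-2, c=M1/2=1333/1084, d=(M2−M1)/(6·3)=-9199/29268, b=Δ1−h1·(2M1+M2)/6=227/1626
seg 2: a=1, c=M2/2=-1300/813, d=(M3−M2)/(6·3)=12245/29268, b=Δ2−h2·(2M2+M3)/6=-3149/3252
seg 3: a=-5, c=M3/2=7045/3252, d=(M4−M3)/(6·2)=-1391/2168, b=Δ3−h3·(2M3+M4)/6=1193/1626
seg 4: a=0, c=M4/2=-2737/1626, d=(M5−M4)/(6·3)=2737/14634, b=Δ4−h4·(2M4+M5)/6=1382/813
t_q=7/2 → seg 1, τ=3/2; S=-2+227/1626·τ+1333/1084·τ²+-9199/29268·τ³=-733/8672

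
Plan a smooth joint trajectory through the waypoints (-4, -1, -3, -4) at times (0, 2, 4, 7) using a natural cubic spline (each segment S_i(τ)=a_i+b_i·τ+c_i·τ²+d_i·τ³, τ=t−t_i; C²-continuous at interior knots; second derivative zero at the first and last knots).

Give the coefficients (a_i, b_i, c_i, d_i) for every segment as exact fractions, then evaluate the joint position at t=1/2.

Δ: Δ0=3/2, Δ1=-1, Δ2=-1/3
row 1: diag=8, rhs=-15; c'=1/4, d'=-15/8
row 2: denom=10−2·1/4=19/2; d'=(4−2·-15/8)/(19/2)=31/38
back: M2=31/38
back: M1=-15/8−1/4·31/38=-79/38
M: M0=0, M1=-79/38, M2=31/38, M3=0
seg 0: a=-4, c=M0/2=0, d=(M1−M0)/(6·2)=-79/456, b=Δ0−h0·(2M0+M1)/6=125/57
seg 1: a=-1, c=M1/2=-79/76, d=(M2−M1)/(6·2)=55/228, b=Δ1−h1·(2M1+M2)/6=13/114
seg 2: a=-3, c=M2/2=31/76, d=(M3−M2)/(6·3)=-31/684, b=Δ2−h2·(2M2+M3)/6=-131/114
t_q=1/2 → seg 0, τ=1/2; S=-4+125/57·τ+0·τ²+-79/456·τ³=-3557/1216

  seg 0: a=-4 b=125/57 c=0 d=-79/456
  seg 1: a=-1 b=13/114 c=-79/76 d=55/228
  seg 2: a=-3 b=-131/114 c=31/76 d=-31/684
S(1/2) = -3557/1216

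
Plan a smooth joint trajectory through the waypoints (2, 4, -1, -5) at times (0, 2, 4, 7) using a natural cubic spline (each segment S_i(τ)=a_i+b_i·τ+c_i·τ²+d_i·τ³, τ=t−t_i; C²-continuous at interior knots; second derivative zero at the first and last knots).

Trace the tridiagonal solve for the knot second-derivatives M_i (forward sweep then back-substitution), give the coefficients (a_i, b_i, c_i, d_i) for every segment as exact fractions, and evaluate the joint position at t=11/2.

  seg 0: a=2 b=113/57 c=0 d=-14/57
  seg 1: a=4 b=-55/57 c=-28/19 d=161/456
  seg 2: a=-1 b=-299/114 c=49/76 d=-49/684
S(11/2) = -2265/608

Δ: Δ0=1, Δ1=-5/2, Δ2=-4/3
row 1: diag=8, rhs=-21; c'=1/4, d'=-21/8
row 2: denom=10−2·1/4=19/2; d'=(7−2·-21/8)/(19/2)=49/38
back: M2=49/38
back: M1=-21/8−1/4·49/38=-56/19
M: M0=0, M1=-56/19, M2=49/38, M3=0
seg 0: a=2, c=M0/2=0, d=(M1−M0)/(6·2)=-14/57, b=Δ0−h0·(2M0+M1)/6=113/57
seg 1: a=4, c=M1/2=-28/19, d=(M2−M1)/(6·2)=161/456, b=Δ1−h1·(2M1+M2)/6=-55/57
seg 2: a=-1, c=M2/2=49/76, d=(M3−M2)/(6·3)=-49/684, b=Δ2−h2·(2M2+M3)/6=-299/114
t_q=11/2 → seg 2, τ=3/2; S=-1+-299/114·τ+49/76·τ²+-49/684·τ³=-2265/608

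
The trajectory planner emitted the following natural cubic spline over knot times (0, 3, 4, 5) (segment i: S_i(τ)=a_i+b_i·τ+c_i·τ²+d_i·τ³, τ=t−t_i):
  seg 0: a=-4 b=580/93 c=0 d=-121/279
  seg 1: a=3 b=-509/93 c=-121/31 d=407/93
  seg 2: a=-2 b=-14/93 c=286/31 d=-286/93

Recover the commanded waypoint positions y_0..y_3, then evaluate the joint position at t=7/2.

y_0=-4 y_1=3 y_2=-2 y_3=4
S(7/2) = -41/248

y_0 = S_0(0) = a_0 = -4
y_1 = S_1(0) = a_1 = 3
y_2 = S_2(0) = a_2 = -2
y_3 = S_2(1) = 4
t_q=7/2 is in segment 1 (τ=1/2); S_1(τ)=-41/248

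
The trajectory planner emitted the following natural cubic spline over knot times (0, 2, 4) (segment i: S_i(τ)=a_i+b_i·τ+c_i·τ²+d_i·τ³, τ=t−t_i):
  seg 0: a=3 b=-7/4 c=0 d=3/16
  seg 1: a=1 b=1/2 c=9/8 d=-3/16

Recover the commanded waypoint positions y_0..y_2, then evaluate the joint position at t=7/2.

y_0=3 y_1=1 y_2=5
S(7/2) = 467/128

y_0 = S_0(0) = a_0 = 3
y_1 = S_1(0) = a_1 = 1
y_2 = S_1(2) = 5
t_q=7/2 is in segment 1 (τ=3/2); S_1(τ)=467/128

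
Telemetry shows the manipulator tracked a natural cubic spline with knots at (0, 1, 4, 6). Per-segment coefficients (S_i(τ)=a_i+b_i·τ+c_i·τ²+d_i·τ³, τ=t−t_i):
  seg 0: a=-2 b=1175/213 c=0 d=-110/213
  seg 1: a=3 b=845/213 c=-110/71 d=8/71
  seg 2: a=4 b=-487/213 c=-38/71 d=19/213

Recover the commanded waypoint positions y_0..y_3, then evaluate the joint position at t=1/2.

y_0=-2 y_1=3 y_2=4 y_3=-2
S(1/2) = 197/284

y_0 = S_0(0) = a_0 = -2
y_1 = S_1(0) = a_1 = 3
y_2 = S_2(0) = a_2 = 4
y_3 = S_2(2) = -2
t_q=1/2 is in segment 0 (τ=1/2); S_0(τ)=197/284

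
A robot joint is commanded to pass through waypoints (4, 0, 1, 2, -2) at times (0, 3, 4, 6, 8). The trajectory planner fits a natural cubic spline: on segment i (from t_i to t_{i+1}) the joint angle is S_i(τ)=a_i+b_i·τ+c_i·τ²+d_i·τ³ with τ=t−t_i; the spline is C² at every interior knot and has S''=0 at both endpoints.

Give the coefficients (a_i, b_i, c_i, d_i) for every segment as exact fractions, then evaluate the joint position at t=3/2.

  seg 0: a=4 b=-2291/1032 c=0 d=305/3096
  seg 1: a=0 b=227/516 c=305/344 d=-337/1032
  seg 2: a=1 b=1273/1032 c=-4/43 d=-565/4128
  seg 3: a=2 b=-403/516 c=-629/688 d=629/4128
S(3/2) = 2759/2752

Δ: Δ0=-4/3, Δ1=1, Δ2=1/2, Δ3=-2
row 1: diag=8, rhs=14; c'=1/8, d'=7/4
row 2: denom=6−1·1/8=47/8; d'=(-3−1·7/4)/(47/8)=-38/47
row 3: denom=8−2·16/47=344/47; d'=(-15−2·-38/47)/(344/47)=-629/344
back: M3=-629/344
back: M2=-38/47−16/47·-629/344=-8/43
back: M1=7/4−1/8·-8/43=305/172
M: M0=0, M1=305/172, M2=-8/43, M3=-629/344, M4=0
seg 0: a=4, c=M0/2=0, d=(M1−M0)/(6·3)=305/3096, b=Δ0−h0·(2M0+M1)/6=-2291/1032
seg 1: a=0, c=M1/2=305/344, d=(M2−M1)/(6·1)=-337/1032, b=Δ1−h1·(2M1+M2)/6=227/516
seg 2: a=1, c=M2/2=-4/43, d=(M3−M2)/(6·2)=-565/4128, b=Δ2−h2·(2M2+M3)/6=1273/1032
seg 3: a=2, c=M3/2=-629/688, d=(M4−M3)/(6·2)=629/4128, b=Δ3−h3·(2M3+M4)/6=-403/516
t_q=3/2 → seg 0, τ=3/2; S=4+-2291/1032·τ+0·τ²+305/3096·τ³=2759/2752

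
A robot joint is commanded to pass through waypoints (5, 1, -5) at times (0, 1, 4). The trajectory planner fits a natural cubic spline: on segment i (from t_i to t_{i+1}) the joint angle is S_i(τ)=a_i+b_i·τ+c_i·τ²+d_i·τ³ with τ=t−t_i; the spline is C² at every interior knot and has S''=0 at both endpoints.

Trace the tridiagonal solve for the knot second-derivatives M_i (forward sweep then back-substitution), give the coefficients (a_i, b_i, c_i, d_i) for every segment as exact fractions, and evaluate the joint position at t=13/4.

  seg 0: a=5 b=-17/4 c=0 d=1/4
  seg 1: a=1 b=-7/2 c=3/4 d=-1/12
S(13/4) = -1031/256

Δ: Δ0=-4, Δ1=-2
row 1: diag=8, rhs=12; c'=3/8, d'=3/2
back: M1=3/2
M: M0=0, M1=3/2, M2=0
seg 0: a=5, c=M0/2=0, d=(M1−M0)/(6·1)=1/4, b=Δ0−h0·(2M0+M1)/6=-17/4
seg 1: a=1, c=M1/2=3/4, d=(M2−M1)/(6·3)=-1/12, b=Δ1−h1·(2M1+M2)/6=-7/2
t_q=13/4 → seg 1, τ=9/4; S=1+-7/2·τ+3/4·τ²+-1/12·τ³=-1031/256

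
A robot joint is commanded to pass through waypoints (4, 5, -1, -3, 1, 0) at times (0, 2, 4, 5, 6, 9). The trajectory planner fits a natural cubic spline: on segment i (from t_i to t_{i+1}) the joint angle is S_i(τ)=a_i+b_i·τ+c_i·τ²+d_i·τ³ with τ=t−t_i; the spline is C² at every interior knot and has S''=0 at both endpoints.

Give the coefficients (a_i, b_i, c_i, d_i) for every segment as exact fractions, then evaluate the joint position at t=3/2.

Δ: Δ0=1/2, Δ1=-3, Δ2=-2, Δ3=4, Δ4=-1/3
row 1: diag=8, rhs=-21; c'=1/4, d'=-21/8
row 2: denom=6−2·1/4=11/2; d'=(6−2·-21/8)/(11/2)=45/22
row 3: denom=4−1·2/11=42/11; d'=(36−1·45/22)/(42/11)=249/28
row 4: denom=8−1·11/42=325/42; d'=(-26−1·249/28)/(325/42)=-2931/650
back: M4=-2931/650
back: M3=249/28−11/42·-2931/650=3274/325
back: M2=45/22−2/11·3274/325=139/650
back: M1=-21/8−1/4·139/650=-1741/650
M: M0=0, M1=-1741/650, M2=139/650, M3=3274/325, M4=-2931/650, M5=0
seg 0: a=4, c=M0/2=0, d=(M1−M0)/(6·2)=-1741/7800, b=Δ0−h0·(2M0+M1)/6=1358/975
seg 1: a=5, c=M1/2=-1741/1300, d=(M2−M1)/(6·2)=47/195, b=Δ1−h1·(2M1+M2)/6=-2507/1950
seg 2: a=-1, c=M2/2=139/1300, d=(M3−M2)/(6·1)=493/300, b=Δ2−h2·(2M2+M3)/6=-7313/1950
seg 3: a=-3, c=M3/2=1637/325, d=(M4−M3)/(6·1)=-9479/3900, b=Δ3−h3·(2M3+M4)/6=1087/780
seg 4: a=1, c=M4/2=-2931/1300, d=(M5−M4)/(6·3)=977/3900, b=Δ4−h4·(2M4+M5)/6=8143/1950
t_q=3/2 → seg 0, τ=3/2; S=4+1358/975·τ+0·τ²+-1741/7800·τ³=110987/20800

  seg 0: a=4 b=1358/975 c=0 d=-1741/7800
  seg 1: a=5 b=-2507/1950 c=-1741/1300 d=47/195
  seg 2: a=-1 b=-7313/1950 c=139/1300 d=493/300
  seg 3: a=-3 b=1087/780 c=1637/325 d=-9479/3900
  seg 4: a=1 b=8143/1950 c=-2931/1300 d=977/3900
S(3/2) = 110987/20800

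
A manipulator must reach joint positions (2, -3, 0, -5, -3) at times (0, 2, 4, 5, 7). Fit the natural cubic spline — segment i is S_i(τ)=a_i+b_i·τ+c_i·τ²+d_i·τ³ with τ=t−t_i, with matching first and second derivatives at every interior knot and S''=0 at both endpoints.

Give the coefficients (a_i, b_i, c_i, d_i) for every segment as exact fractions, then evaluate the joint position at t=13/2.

Δ: Δ0=-5/2, Δ1=3/2, Δ2=-5, Δ3=1
row 1: diag=8, rhs=24; c'=1/4, d'=3
row 2: denom=6−2·1/4=11/2; d'=(-39−2·3)/(11/2)=-90/11
row 3: denom=6−1·2/11=64/11; d'=(36−1·-90/11)/(64/11)=243/32
back: M3=243/32
back: M2=-90/11−2/11·243/32=-153/16
back: M1=3−1/4·-153/16=345/64
M: M0=0, M1=345/64, M2=-153/16, M3=243/32, M4=0
seg 0: a=2, c=M0/2=0, d=(M1−M0)/(6·2)=115/256, b=Δ0−h0·(2M0+M1)/6=-275/64
seg 1: a=-3, c=M1/2=345/128, d=(M2−M1)/(6·2)=-319/256, b=Δ1−h1·(2M1+M2)/6=35/32
seg 2: a=0, c=M2/2=-153/32, d=(M3−M2)/(6·1)=183/64, b=Δ2−h2·(2M2+M3)/6=-197/64
seg 3: a=-5, c=M3/2=243/64, d=(M4−M3)/(6·2)=-81/128, b=Δ3−h3·(2M3+M4)/6=-65/16
t_q=13/2 → seg 3, τ=3/2; S=-5+-65/16·τ+243/64·τ²+-81/128·τ³=-4799/1024

  seg 0: a=2 b=-275/64 c=0 d=115/256
  seg 1: a=-3 b=35/32 c=345/128 d=-319/256
  seg 2: a=0 b=-197/64 c=-153/32 d=183/64
  seg 3: a=-5 b=-65/16 c=243/64 d=-81/128
S(13/2) = -4799/1024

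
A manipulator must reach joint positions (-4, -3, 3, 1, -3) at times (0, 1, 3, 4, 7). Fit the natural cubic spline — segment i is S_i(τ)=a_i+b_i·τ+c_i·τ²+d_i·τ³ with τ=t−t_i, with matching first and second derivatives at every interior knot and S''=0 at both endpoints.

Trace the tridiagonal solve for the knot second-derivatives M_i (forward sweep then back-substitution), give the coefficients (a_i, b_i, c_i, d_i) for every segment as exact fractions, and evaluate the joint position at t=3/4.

Δ: Δ0=1, Δ1=3, Δ2=-2, Δ3=-4/3
row 1: diag=6, rhs=12; c'=1/3, d'=2
row 2: denom=6−2·1/3=16/3; d'=(-30−2·2)/(16/3)=-51/8
row 3: denom=8−1·3/16=125/16; d'=(4−1·-51/8)/(125/16)=166/125
back: M3=166/125
back: M2=-51/8−3/16·166/125=-828/125
back: M1=2−1/3·-828/125=526/125
M: M0=0, M1=526/125, M2=-828/125, M3=166/125, M4=0
seg 0: a=-4, c=M0/2=0, d=(M1−M0)/(6·1)=263/375, b=Δ0−h0·(2M0+M1)/6=112/375
seg 1: a=-3, c=M1/2=263/125, d=(M2−M1)/(6·2)=-677/750, b=Δ1−h1·(2M1+M2)/6=901/375
seg 2: a=3, c=M2/2=-414/125, d=(M3−M2)/(6·1)=497/375, b=Δ2−h2·(2M2+M3)/6=-1/75
seg 3: a=1, c=M3/2=83/125, d=(M4−M3)/(6·3)=-83/1125, b=Δ3−h3·(2M3+M4)/6=-998/375
t_q=3/4 → seg 0, τ=3/4; S=-4+112/375·τ+0·τ²+263/375·τ³=-27841/8000

  seg 0: a=-4 b=112/375 c=0 d=263/375
  seg 1: a=-3 b=901/375 c=263/125 d=-677/750
  seg 2: a=3 b=-1/75 c=-414/125 d=497/375
  seg 3: a=1 b=-998/375 c=83/125 d=-83/1125
S(3/4) = -27841/8000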